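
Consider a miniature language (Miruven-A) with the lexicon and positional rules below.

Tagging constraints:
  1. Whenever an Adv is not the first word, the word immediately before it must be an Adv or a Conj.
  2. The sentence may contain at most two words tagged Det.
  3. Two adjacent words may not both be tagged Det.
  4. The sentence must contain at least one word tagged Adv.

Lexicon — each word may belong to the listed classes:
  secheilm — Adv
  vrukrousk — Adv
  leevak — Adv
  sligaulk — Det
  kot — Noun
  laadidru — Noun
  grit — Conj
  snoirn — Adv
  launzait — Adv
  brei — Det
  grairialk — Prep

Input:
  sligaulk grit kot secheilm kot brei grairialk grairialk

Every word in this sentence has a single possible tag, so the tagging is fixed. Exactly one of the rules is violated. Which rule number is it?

Fixed tagging: Det Conj Noun Adv Noun Det Prep Prep.
Applying the rules: R1 fails, R2 ok, R3 ok, R4 ok.
Only rule 1 fails.

1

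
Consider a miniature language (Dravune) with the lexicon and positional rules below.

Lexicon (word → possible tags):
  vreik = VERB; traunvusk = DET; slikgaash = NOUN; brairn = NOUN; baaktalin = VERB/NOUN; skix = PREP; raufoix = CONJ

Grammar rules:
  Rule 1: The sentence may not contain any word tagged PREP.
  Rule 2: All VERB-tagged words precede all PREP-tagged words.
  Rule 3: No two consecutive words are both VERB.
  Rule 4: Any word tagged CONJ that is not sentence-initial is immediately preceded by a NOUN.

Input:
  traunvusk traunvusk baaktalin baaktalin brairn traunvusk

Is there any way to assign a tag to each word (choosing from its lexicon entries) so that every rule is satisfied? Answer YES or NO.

Candidates per position — 1:traunvusk {DET}; 2:traunvusk {DET}; 3:baaktalin {VERB,NOUN}; 4:baaktalin {VERB,NOUN}; 5:brairn {NOUN}; 6:traunvusk {DET}.
One satisfying assignment: DET DET VERB NOUN NOUN DET.
Check: rule 1 satisfied; rule 2 satisfied; rule 3 satisfied; rule 4 satisfied.

YES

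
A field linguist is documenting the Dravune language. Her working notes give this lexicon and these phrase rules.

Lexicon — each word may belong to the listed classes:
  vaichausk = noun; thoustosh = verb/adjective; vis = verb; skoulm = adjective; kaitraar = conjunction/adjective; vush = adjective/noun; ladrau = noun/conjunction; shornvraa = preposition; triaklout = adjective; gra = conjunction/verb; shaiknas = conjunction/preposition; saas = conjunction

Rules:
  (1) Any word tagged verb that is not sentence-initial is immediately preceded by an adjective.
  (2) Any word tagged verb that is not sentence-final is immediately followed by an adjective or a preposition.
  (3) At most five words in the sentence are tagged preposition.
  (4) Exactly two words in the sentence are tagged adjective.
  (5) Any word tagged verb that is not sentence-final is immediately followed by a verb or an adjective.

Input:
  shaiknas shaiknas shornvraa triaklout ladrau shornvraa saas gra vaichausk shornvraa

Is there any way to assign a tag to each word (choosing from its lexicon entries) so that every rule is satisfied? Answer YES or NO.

NO

Candidates per position — 1:shaiknas {conjunction,preposition}; 2:shaiknas {conjunction,preposition}; 3:shornvraa {preposition}; 4:triaklout {adjective}; 5:ladrau {noun,conjunction}; 6:shornvraa {preposition}; 7:saas {conjunction}; 8:gra {conjunction,verb}; 9:vaichausk {noun}; 10:shornvraa {preposition}.
Rule 4 cannot be satisfied by any choice of tags from the lexicon.
So there is no consistent tagging.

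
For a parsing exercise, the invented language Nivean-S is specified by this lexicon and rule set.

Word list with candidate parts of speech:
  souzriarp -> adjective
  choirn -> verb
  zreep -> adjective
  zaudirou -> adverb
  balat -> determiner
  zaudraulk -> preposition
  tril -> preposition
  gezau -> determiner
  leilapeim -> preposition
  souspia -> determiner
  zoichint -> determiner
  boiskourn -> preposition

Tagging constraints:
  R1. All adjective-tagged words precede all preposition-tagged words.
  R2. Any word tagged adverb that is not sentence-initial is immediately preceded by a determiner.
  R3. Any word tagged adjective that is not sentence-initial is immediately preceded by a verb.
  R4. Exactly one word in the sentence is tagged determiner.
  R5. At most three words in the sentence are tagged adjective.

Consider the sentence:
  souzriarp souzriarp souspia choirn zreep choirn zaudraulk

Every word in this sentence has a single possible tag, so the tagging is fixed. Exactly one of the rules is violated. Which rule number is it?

3

Fixed tagging: adjective adjective determiner verb adjective verb preposition.
Rule check: R1 holds, R2 holds, R3 violated, R4 holds, R5 holds.
Only rule 3 fails.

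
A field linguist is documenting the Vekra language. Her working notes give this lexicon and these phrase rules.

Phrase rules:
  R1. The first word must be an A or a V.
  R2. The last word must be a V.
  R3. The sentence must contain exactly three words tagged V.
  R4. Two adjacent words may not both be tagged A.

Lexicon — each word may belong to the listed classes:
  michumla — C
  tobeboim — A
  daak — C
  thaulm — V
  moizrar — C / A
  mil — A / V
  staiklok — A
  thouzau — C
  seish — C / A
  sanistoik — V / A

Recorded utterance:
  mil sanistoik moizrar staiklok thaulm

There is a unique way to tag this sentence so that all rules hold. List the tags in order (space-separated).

V V C A V

Candidates per position — 1:mil {A,V}; 2:sanistoik {V,A}; 3:moizrar {C,A}; 4:staiklok {A}; 5:thaulm {V}.
Position 1: A is ruled out by rule 3; that leaves V.
Position 2: A is ruled out by rule 3; that leaves V.
Position 3: A is ruled out by rule 4; that leaves C.
That leaves exactly one tagging: V V C A V.
Check: rule 1 satisfied; rule 2 satisfied; rule 3 satisfied; rule 4 satisfied.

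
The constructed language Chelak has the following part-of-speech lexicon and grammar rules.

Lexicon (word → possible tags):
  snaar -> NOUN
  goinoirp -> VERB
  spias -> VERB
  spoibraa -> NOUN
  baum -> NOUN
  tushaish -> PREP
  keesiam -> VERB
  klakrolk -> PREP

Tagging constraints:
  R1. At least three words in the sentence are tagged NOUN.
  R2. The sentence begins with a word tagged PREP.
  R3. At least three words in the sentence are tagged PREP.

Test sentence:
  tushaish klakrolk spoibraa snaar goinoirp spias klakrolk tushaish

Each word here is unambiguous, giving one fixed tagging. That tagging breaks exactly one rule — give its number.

1

Fixed tagging: PREP PREP NOUN NOUN VERB VERB PREP PREP.
Applying the rules: R1 fail, R2 pass, R3 pass.
Only rule 1 fails.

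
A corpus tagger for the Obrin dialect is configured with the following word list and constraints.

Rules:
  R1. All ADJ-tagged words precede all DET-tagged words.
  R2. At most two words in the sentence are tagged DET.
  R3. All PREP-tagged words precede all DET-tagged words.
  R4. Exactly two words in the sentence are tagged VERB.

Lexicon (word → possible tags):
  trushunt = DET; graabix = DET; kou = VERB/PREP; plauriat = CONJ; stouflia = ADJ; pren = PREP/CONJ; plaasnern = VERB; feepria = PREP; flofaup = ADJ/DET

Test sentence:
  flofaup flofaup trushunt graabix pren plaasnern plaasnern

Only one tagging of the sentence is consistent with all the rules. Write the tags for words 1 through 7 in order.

ADJ ADJ DET DET CONJ VERB VERB

Candidates per position — 1:flofaup {ADJ,DET}; 2:flofaup {ADJ,DET}; 3:trushunt {DET}; 4:graabix {DET}; 5:pren {PREP,CONJ}; 6:plaasnern {VERB}; 7:plaasnern {VERB}.
At position 1, choosing DET makes rule 2 impossible to satisfy; hence ADJ.
At position 2, choosing DET makes rule 2 impossible to satisfy; hence ADJ.
At position 5, choosing PREP makes rule 3 impossible to satisfy; hence CONJ.
That leaves exactly one tagging: ADJ ADJ DET DET CONJ VERB VERB.
Check: rule 1 holds; rule 2 holds; rule 3 holds; rule 4 holds.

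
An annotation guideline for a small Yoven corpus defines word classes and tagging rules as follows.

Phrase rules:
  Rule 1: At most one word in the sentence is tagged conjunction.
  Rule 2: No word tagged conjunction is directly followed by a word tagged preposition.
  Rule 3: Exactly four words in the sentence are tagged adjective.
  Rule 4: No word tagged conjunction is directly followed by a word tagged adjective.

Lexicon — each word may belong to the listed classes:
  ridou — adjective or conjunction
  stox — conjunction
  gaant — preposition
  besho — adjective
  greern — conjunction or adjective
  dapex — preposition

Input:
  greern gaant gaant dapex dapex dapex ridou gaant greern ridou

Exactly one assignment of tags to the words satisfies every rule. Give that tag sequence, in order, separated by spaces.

Candidates per position — 1:greern {conjunction,adjective}; 2:gaant {preposition}; 3:gaant {preposition}; 4:dapex {preposition}; 5:dapex {preposition}; 6:dapex {preposition}; 7:ridou {adjective,conjunction}; 8:gaant {preposition}; 9:greern {conjunction,adjective}; 10:ridou {adjective,conjunction}.
Position 1: tagging it conjunction would leave rule 2 unsatisfiable, so it must be adjective.
Position 7: tagging it conjunction would leave rule 2 unsatisfiable, so it must be adjective.
Position 9: tagging it conjunction would leave rule 3 unsatisfiable, so it must be adjective.
Position 10: tagging it conjunction would leave rule 3 unsatisfiable, so it must be adjective.
That leaves exactly one tagging: adjective preposition preposition preposition preposition preposition adjective preposition adjective adjective.
Rule-by-rule: rule 1 ✓; rule 2 ✓; rule 3 ✓; rule 4 ✓.

adjective preposition preposition preposition preposition preposition adjective preposition adjective adjective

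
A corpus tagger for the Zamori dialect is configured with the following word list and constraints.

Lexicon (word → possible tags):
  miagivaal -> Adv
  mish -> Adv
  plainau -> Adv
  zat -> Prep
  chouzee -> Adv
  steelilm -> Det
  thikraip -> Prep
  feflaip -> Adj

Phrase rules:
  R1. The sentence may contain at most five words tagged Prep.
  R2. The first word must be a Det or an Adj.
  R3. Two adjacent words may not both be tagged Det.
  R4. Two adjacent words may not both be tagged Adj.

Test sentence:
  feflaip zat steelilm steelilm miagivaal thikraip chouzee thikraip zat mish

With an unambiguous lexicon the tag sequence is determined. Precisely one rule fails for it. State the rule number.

3

Fixed tagging: Adj Prep Det Det Adv Prep Adv Prep Prep Adv.
Rule check: R1 pass, R2 pass, R3 fail, R4 pass.
Only rule 3 fails.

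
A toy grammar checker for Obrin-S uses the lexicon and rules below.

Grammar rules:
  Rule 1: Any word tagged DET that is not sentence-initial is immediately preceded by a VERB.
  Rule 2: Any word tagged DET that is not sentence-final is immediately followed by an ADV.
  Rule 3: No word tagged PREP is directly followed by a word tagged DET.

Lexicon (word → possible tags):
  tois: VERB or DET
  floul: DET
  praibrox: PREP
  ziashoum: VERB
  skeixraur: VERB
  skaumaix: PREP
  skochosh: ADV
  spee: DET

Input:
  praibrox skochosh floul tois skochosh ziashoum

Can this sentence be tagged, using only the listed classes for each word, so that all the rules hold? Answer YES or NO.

Candidates per position — 1:praibrox {PREP}; 2:skochosh {ADV}; 3:floul {DET}; 4:tois {VERB,DET}; 5:skochosh {ADV}; 6:ziashoum {VERB}.
Rule 1 cannot be satisfied by any choice of tags from the lexicon.
So there is no consistent tagging.

NO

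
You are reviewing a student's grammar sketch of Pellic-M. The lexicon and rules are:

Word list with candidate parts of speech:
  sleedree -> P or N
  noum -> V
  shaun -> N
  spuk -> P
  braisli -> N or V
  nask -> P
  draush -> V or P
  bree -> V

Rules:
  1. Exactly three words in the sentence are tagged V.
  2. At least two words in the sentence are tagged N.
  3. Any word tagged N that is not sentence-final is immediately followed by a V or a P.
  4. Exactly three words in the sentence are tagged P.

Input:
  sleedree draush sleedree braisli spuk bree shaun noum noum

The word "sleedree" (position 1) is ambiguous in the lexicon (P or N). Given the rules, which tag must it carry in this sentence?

N

Candidates per position — 1:sleedree {P,N}; 2:draush {V,P}; 3:sleedree {P,N}; 4:braisli {N,V}; 5:spuk {P}; 6:bree {V}; 7:shaun {N}; 8:noum {V}; 9:noum {V}.
Position 2: V is ruled out by rule 1; that leaves P.
Position 4: V is ruled out by rule 1; that leaves N.
Position 3: N is ruled out by rule 3; that leaves P.
Position 1: P is ruled out by rule 4; that leaves N.
That leaves exactly one tagging: N P P N P V N V V.
Checking: rule 1 satisfied; rule 2 satisfied; rule 3 satisfied; rule 4 satisfied.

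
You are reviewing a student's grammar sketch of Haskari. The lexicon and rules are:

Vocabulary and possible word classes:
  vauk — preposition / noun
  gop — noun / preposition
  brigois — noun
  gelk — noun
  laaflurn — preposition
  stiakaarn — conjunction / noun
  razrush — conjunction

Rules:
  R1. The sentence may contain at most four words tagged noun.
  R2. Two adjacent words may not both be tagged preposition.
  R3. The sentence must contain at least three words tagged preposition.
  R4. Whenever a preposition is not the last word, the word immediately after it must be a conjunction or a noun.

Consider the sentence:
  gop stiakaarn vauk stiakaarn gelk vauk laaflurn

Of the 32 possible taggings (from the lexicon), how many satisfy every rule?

4

Candidates per position — 1:gop {noun,preposition}; 2:stiakaarn {conjunction,noun}; 3:vauk {preposition,noun}; 4:stiakaarn {conjunction,noun}; 5:gelk {noun}; 6:vauk {preposition,noun}; 7:laaflurn {preposition}.
There are 32 candidate sequences in total.
The sequences that satisfy every rule: preposition conjunction preposition conjunction noun noun preposition; preposition conjunction preposition noun noun noun preposition; preposition noun preposition conjunction noun noun preposition; preposition noun preposition noun noun noun preposition.
Count = 4.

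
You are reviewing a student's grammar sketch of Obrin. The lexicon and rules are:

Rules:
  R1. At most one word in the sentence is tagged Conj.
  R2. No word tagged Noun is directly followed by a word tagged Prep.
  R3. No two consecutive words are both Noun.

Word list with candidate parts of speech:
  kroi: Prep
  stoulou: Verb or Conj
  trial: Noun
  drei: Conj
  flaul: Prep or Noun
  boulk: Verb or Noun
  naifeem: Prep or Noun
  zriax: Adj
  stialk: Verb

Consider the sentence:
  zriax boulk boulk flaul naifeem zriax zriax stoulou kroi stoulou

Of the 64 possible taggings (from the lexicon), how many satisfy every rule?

12

Candidates per position — 1:zriax {Adj}; 2:boulk {Verb,Noun}; 3:boulk {Verb,Noun}; 4:flaul {Prep,Noun}; 5:naifeem {Prep,Noun}; 6:zriax {Adj}; 7:zriax {Adj}; 8:stoulou {Verb,Conj}; 9:kroi {Prep}; 10:stoulou {Verb,Conj}.
There are 64 candidate sequences in total.
Checking each against the rules leaves 12 sequences.
Count = 12.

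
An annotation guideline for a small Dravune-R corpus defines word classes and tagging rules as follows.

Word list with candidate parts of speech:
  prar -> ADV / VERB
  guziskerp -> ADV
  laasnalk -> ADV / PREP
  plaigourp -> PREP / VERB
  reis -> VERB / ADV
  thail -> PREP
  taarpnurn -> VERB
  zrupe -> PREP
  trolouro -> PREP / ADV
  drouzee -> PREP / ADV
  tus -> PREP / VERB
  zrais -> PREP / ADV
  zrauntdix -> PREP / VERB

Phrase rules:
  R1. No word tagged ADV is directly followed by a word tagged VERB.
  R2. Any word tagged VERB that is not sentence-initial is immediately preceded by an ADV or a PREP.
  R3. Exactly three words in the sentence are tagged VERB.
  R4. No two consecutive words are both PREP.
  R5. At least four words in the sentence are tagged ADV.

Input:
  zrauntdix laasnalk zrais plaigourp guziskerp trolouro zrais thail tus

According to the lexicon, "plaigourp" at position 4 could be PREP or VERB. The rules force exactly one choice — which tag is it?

VERB

Candidates per position — 1:zrauntdix {PREP,VERB}; 2:laasnalk {ADV,PREP}; 3:zrais {PREP,ADV}; 4:plaigourp {PREP,VERB}; 5:guziskerp {ADV}; 6:trolouro {PREP,ADV}; 7:zrais {PREP,ADV}; 8:thail {PREP}; 9:tus {PREP,VERB}.
Position 1: PREP is ruled out by rule 3; that leaves VERB.
Position 4: PREP is ruled out by rule 3; that leaves VERB.
Position 7: PREP is ruled out by rule 4; that leaves ADV.
Position 9: PREP is ruled out by rule 3; that leaves VERB.
Position 3: ADV is ruled out by rule 1; that leaves PREP.
Position 6: PREP is ruled out by rule 5; that leaves ADV.
Position 2: PREP is ruled out by rule 4; that leaves ADV.
The only consistent sequence is: VERB ADV PREP VERB ADV ADV ADV PREP VERB.
Rule-by-rule: rule 1 ok; rule 2 ok; rule 3 ok; rule 4 ok; rule 5 ok.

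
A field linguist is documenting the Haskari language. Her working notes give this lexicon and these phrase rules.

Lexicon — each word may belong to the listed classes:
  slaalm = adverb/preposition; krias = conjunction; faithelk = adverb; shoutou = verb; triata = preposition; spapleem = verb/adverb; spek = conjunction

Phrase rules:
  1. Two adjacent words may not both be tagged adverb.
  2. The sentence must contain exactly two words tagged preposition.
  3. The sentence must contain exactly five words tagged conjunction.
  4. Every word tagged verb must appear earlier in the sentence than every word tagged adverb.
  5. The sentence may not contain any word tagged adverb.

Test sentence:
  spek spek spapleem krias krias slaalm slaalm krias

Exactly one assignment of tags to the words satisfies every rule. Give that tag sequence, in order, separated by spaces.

Candidates per position — 1:spek {conjunction}; 2:spek {conjunction}; 3:spapleem {verb,adverb}; 4:krias {conjunction}; 5:krias {conjunction}; 6:slaalm {adverb,preposition}; 7:slaalm {adverb,preposition}; 8:krias {conjunction}.
At position 3, choosing adverb makes rule 5 impossible to satisfy; hence verb.
At position 6, choosing adverb makes rule 2 impossible to satisfy; hence preposition.
At position 7, choosing adverb makes rule 2 impossible to satisfy; hence preposition.
The only consistent sequence is: conjunction conjunction verb conjunction conjunction preposition preposition conjunction.
Check: rule 1 ok; rule 2 ok; rule 3 ok; rule 4 ok; rule 5 ok.

conjunction conjunction verb conjunction conjunction preposition preposition conjunction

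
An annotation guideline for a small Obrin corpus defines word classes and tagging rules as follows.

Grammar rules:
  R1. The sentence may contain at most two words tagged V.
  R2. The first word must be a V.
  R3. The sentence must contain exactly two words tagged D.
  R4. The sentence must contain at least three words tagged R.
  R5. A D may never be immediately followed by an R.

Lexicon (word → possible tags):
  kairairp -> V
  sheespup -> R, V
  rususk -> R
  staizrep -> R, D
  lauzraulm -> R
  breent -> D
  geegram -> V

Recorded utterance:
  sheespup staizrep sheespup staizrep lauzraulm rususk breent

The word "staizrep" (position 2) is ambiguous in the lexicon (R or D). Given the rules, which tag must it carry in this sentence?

D

Candidates per position — 1:sheespup {R,V}; 2:staizrep {R,D}; 3:sheespup {R,V}; 4:staizrep {R,D}; 5:lauzraulm {R}; 6:rususk {R}; 7:breent {D}.
Word 1 cannot be R — rule 2 would then fail for every completion. It is V.
Word 4 cannot be D — rule 5 would then fail for every completion. It is R.
Word 2 cannot be R — rule 3 would then fail for every completion. It is D.
Word 3 cannot be R — rule 5 would then fail for every completion. It is V.
The only consistent sequence is: V D V R R R D.
Verifying each rule — rule 1 ok; rule 2 ok; rule 3 ok; rule 4 ok; rule 5 ok.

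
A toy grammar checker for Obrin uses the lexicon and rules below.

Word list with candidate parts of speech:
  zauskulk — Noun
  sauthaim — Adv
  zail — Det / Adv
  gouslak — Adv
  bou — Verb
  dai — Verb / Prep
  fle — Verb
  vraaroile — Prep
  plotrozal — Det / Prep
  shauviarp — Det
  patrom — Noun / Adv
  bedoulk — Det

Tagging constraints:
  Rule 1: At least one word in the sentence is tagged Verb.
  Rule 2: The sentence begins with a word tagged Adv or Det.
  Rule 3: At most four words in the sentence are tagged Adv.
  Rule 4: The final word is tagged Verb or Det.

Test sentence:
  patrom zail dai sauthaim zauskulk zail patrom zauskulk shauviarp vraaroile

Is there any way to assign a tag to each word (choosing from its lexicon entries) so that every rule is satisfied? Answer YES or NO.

NO

Candidates per position — 1:patrom {Noun,Adv}; 2:zail {Det,Adv}; 3:dai {Verb,Prep}; 4:sauthaim {Adv}; 5:zauskulk {Noun}; 6:zail {Det,Adv}; 7:patrom {Noun,Adv}; 8:zauskulk {Noun}; 9:shauviarp {Det}; 10:vraaroile {Prep}.
Rule 4 cannot be satisfied by any choice of tags from the lexicon.
So there is no consistent tagging.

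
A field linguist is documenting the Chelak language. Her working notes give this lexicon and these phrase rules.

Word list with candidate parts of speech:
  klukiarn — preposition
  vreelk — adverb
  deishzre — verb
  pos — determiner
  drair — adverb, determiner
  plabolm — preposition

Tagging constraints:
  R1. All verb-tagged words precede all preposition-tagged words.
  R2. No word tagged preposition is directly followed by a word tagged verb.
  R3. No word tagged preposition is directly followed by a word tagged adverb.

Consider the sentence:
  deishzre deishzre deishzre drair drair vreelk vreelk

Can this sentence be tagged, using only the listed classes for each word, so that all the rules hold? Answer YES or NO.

YES

Candidates per position — 1:deishzre {verb}; 2:deishzre {verb}; 3:deishzre {verb}; 4:drair {adverb,determiner}; 5:drair {adverb,determiner}; 6:vreelk {adverb}; 7:vreelk {adverb}.
One satisfying assignment: verb verb verb adverb adverb adverb adverb.
Verifying each rule — rule 1 ✓; rule 2 ✓; rule 3 ✓.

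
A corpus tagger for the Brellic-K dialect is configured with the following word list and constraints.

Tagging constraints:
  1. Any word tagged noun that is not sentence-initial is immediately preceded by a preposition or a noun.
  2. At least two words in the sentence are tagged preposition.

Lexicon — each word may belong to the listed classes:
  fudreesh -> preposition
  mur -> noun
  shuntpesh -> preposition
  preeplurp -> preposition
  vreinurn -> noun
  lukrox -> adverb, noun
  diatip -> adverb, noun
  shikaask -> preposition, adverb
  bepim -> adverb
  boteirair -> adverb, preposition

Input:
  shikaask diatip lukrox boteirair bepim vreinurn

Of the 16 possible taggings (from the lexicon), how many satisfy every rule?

Candidates per position — 1:shikaask {preposition,adverb}; 2:diatip {adverb,noun}; 3:lukrox {adverb,noun}; 4:boteirair {adverb,preposition}; 5:bepim {adverb}; 6:vreinurn {noun}.
There are 16 candidate sequences in total.
Rule 1 cannot be satisfied by any choice of tags from the lexicon.
So there is no consistent tagging.
Count = 0.

0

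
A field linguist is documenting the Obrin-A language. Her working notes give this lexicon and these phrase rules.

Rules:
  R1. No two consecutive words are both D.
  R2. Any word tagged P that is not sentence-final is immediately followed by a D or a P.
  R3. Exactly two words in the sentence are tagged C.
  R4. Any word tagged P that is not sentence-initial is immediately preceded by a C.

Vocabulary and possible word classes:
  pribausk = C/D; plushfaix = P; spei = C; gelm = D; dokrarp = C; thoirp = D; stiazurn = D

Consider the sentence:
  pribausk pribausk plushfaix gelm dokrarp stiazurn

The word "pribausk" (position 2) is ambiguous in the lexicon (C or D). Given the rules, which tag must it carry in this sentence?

C

Candidates per position — 1:pribausk {C,D}; 2:pribausk {C,D}; 3:plushfaix {P}; 4:gelm {D}; 5:dokrarp {C}; 6:stiazurn {D}.
Word 2 cannot be D — rule 4 would then fail for every completion. It is C.
Word 1 cannot be C — rule 3 would then fail for every completion. It is D.
The unique satisfying tagging is: D C P D C D.
Checking: rule 1 holds; rule 2 holds; rule 3 holds; rule 4 holds.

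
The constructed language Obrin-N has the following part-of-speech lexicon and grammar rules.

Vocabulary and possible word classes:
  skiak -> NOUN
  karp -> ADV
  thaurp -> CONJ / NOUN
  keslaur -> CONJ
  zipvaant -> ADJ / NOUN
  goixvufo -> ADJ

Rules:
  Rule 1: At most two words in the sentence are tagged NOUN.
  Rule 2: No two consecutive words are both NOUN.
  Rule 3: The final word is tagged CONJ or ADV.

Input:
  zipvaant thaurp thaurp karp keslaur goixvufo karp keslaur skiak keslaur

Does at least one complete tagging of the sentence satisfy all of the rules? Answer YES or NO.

Candidates per position — 1:zipvaant {ADJ,NOUN}; 2:thaurp {CONJ,NOUN}; 3:thaurp {CONJ,NOUN}; 4:karp {ADV}; 5:keslaur {CONJ}; 6:goixvufo {ADJ}; 7:karp {ADV}; 8:keslaur {CONJ}; 9:skiak {NOUN}; 10:keslaur {CONJ}.
One satisfying assignment: NOUN CONJ CONJ ADV CONJ ADJ ADV CONJ NOUN CONJ.
Checking: rule 1 satisfied; rule 2 satisfied; rule 3 satisfied.

YES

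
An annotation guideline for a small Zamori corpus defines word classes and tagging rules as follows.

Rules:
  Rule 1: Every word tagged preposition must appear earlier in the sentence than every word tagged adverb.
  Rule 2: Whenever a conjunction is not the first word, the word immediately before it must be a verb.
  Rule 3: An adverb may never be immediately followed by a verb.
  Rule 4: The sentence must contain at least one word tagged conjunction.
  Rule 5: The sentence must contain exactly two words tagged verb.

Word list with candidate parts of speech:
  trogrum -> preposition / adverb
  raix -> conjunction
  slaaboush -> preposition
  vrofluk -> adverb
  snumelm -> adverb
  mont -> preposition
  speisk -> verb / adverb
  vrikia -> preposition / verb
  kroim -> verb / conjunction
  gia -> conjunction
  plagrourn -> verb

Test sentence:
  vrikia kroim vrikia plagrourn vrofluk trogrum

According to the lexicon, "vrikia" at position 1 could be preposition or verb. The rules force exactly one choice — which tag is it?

verb

Candidates per position — 1:vrikia {preposition,verb}; 2:kroim {verb,conjunction}; 3:vrikia {preposition,verb}; 4:plagrourn {verb}; 5:vrofluk {adverb}; 6:trogrum {preposition,adverb}.
If word 2 were verb, no tagging could satisfy rule 4; so word 2 is conjunction.
If word 6 were preposition, no tagging could satisfy rule 1; so word 6 is adverb.
If word 1 were preposition, no tagging could satisfy rule 2; so word 1 is verb.
If word 3 were verb, no tagging could satisfy rule 5; so word 3 is preposition.
So the tagging must be: verb conjunction preposition verb adverb adverb.
Rule-by-rule: rule 1 holds; rule 2 holds; rule 3 holds; rule 4 holds; rule 5 holds.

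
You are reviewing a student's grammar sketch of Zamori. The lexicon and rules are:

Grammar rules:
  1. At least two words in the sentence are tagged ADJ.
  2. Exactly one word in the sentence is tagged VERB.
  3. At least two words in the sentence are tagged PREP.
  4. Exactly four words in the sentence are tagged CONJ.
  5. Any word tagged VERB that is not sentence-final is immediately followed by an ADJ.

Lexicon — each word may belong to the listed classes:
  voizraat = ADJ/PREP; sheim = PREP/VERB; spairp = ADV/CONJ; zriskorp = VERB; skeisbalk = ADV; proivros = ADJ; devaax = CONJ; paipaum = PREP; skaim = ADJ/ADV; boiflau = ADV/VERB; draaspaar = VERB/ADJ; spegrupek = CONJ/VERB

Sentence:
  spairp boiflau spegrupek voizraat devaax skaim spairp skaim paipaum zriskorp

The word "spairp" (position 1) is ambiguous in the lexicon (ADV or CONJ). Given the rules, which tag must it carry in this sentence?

Candidates per position — 1:spairp {ADV,CONJ}; 2:boiflau {ADV,VERB}; 3:spegrupek {CONJ,VERB}; 4:voizraat {ADJ,PREP}; 5:devaax {CONJ}; 6:skaim {ADJ,ADV}; 7:spairp {ADV,CONJ}; 8:skaim {ADJ,ADV}; 9:paipaum {PREP}; 10:zriskorp {VERB}.
If word 1 were ADV, no tagging could satisfy rule 4; so word 1 is CONJ.
If word 2 were VERB, no tagging could satisfy rule 2; so word 2 is ADV.
If word 3 were VERB, no tagging could satisfy rule 2; so word 3 is CONJ.
If word 4 were ADJ, no tagging could satisfy rule 3; so word 4 is PREP.
If word 6 were ADV, no tagging could satisfy rule 1; so word 6 is ADJ.
If word 7 were ADV, no tagging could satisfy rule 4; so word 7 is CONJ.
If word 8 were ADV, no tagging could satisfy rule 1; so word 8 is ADJ.
That leaves exactly one tagging: CONJ ADV CONJ PREP CONJ ADJ CONJ ADJ PREP VERB.
Check: rule 1 ok; rule 2 ok; rule 3 ok; rule 4 ok; rule 5 ok.

CONJ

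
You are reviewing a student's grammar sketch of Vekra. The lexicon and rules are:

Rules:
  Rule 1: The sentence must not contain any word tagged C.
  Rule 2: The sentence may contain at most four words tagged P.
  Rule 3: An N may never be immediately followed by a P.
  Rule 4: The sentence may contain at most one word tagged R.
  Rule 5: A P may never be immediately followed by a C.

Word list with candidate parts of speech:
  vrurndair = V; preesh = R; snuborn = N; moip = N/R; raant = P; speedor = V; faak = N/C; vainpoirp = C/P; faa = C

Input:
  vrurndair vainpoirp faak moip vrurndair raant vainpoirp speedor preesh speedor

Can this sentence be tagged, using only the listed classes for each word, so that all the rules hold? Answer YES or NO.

YES

Candidates per position — 1:vrurndair {V}; 2:vainpoirp {C,P}; 3:faak {N,C}; 4:moip {N,R}; 5:vrurndair {V}; 6:raant {P}; 7:vainpoirp {C,P}; 8:speedor {V}; 9:preesh {R}; 10:speedor {V}.
One satisfying assignment: V P N N V P P V R V.
Checking: rule 1 ok; rule 2 ok; rule 3 ok; rule 4 ok; rule 5 ok.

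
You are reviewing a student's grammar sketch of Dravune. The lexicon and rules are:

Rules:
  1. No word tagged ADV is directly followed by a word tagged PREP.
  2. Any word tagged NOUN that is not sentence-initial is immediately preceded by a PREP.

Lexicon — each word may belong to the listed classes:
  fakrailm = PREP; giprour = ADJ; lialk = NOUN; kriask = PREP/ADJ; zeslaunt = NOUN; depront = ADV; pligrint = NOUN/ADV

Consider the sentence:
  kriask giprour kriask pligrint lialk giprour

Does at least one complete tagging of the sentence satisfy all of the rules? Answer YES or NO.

NO

Candidates per position — 1:kriask {PREP,ADJ}; 2:giprour {ADJ}; 3:kriask {PREP,ADJ}; 4:pligrint {NOUN,ADV}; 5:lialk {NOUN}; 6:giprour {ADJ}.
Rule 2 cannot be satisfied by any choice of tags from the lexicon.
So there is no consistent tagging.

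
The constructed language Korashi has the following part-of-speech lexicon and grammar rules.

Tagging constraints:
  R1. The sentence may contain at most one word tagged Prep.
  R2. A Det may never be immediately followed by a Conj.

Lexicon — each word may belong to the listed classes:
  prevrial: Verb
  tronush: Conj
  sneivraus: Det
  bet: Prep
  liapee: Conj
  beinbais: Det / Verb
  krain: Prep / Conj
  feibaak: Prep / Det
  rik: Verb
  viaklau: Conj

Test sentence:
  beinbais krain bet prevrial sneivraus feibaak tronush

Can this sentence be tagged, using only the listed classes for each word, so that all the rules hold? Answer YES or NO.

Candidates per position — 1:beinbais {Det,Verb}; 2:krain {Prep,Conj}; 3:bet {Prep}; 4:prevrial {Verb}; 5:sneivraus {Det}; 6:feibaak {Prep,Det}; 7:tronush {Conj}.
Every candidate sequence violates at least one rule; no consistent tagging exists.

NO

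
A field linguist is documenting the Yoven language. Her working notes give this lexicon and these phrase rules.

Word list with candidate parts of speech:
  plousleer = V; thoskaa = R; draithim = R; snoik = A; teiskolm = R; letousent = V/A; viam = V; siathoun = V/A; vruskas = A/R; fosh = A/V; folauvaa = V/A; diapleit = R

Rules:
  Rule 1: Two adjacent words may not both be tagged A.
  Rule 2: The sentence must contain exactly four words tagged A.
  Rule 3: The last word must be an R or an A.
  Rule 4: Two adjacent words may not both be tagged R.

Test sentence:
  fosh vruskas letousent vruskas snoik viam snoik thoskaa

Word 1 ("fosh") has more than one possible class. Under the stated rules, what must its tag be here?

A

Candidates per position — 1:fosh {A,V}; 2:vruskas {A,R}; 3:letousent {V,A}; 4:vruskas {A,R}; 5:snoik {A}; 6:viam {V}; 7:snoik {A}; 8:thoskaa {R}.
If word 4 were A, no tagging could satisfy rule 1; so word 4 is R.
Position 1: the remaining choice is settled jointly with positions 2, 3 — only A at position 1 is part of a tagging that satisfies every rule.
So the tagging must be: A R A R A V A R.
Check: rule 1 holds; rule 2 holds; rule 3 holds; rule 4 holds.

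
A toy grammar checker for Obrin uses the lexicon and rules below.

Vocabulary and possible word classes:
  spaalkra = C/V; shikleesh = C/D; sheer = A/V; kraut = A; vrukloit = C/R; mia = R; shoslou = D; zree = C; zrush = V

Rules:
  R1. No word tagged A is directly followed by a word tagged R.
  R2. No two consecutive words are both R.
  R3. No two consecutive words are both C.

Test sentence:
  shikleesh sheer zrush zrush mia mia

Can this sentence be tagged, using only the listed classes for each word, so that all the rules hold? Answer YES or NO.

NO

Candidates per position — 1:shikleesh {C,D}; 2:sheer {A,V}; 3:zrush {V}; 4:zrush {V}; 5:mia {R}; 6:mia {R}.
Rule 2 cannot be satisfied by any choice of tags from the lexicon.
So there is no consistent tagging.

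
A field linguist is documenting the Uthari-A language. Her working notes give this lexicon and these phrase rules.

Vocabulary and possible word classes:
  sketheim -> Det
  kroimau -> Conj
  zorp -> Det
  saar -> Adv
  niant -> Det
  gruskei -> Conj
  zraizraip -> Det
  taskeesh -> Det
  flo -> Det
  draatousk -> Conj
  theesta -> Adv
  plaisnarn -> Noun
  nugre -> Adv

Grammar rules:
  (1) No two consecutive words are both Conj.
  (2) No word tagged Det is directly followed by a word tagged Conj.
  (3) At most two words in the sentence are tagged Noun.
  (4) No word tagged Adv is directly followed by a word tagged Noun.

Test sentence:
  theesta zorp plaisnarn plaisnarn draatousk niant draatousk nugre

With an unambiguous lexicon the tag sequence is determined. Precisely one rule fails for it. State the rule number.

Fixed tagging: Adv Det Noun Noun Conj Det Conj Adv.
Applying the rules: R1 holds, R2 violated, R3 holds, R4 holds.
Only rule 2 fails.

2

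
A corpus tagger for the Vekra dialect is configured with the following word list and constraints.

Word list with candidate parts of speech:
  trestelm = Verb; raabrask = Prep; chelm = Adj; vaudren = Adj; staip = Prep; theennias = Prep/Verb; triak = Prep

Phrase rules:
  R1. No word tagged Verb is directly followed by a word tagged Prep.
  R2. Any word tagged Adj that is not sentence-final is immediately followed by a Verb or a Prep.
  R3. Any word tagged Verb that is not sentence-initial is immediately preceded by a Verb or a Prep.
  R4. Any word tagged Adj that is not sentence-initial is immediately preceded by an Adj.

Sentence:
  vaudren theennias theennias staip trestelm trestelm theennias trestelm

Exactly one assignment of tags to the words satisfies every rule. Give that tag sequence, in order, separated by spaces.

Adj Prep Prep Prep Verb Verb Verb Verb

Candidates per position — 1:vaudren {Adj}; 2:theennias {Prep,Verb}; 3:theennias {Prep,Verb}; 4:staip {Prep}; 5:trestelm {Verb}; 6:trestelm {Verb}; 7:theennias {Prep,Verb}; 8:trestelm {Verb}.
Position 2: tagging it Verb would leave rule 1 unsatisfiable, so it must be Prep.
Position 3: tagging it Verb would leave rule 1 unsatisfiable, so it must be Prep.
Position 7: tagging it Prep would leave rule 1 unsatisfiable, so it must be Verb.
The only consistent sequence is: Adj Prep Prep Prep Verb Verb Verb Verb.
Verifying each rule — rule 1 holds; rule 2 holds; rule 3 holds; rule 4 holds.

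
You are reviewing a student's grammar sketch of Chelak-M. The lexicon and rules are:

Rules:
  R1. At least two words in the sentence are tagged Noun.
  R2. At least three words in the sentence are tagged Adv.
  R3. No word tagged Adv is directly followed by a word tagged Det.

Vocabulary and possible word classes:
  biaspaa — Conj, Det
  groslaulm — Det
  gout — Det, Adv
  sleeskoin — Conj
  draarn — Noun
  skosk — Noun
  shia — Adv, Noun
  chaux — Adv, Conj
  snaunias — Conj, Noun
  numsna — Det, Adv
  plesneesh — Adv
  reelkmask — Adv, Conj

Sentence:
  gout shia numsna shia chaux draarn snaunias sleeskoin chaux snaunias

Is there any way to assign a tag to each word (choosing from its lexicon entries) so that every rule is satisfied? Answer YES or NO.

YES

Candidates per position — 1:gout {Det,Adv}; 2:shia {Adv,Noun}; 3:numsna {Det,Adv}; 4:shia {Adv,Noun}; 5:chaux {Adv,Conj}; 6:draarn {Noun}; 7:snaunias {Conj,Noun}; 8:sleeskoin {Conj}; 9:chaux {Adv,Conj}; 10:snaunias {Conj,Noun}.
One satisfying assignment: Adv Noun Adv Noun Conj Noun Noun Conj Adv Noun.
Verifying each rule — rule 1 ok; rule 2 ok; rule 3 ok.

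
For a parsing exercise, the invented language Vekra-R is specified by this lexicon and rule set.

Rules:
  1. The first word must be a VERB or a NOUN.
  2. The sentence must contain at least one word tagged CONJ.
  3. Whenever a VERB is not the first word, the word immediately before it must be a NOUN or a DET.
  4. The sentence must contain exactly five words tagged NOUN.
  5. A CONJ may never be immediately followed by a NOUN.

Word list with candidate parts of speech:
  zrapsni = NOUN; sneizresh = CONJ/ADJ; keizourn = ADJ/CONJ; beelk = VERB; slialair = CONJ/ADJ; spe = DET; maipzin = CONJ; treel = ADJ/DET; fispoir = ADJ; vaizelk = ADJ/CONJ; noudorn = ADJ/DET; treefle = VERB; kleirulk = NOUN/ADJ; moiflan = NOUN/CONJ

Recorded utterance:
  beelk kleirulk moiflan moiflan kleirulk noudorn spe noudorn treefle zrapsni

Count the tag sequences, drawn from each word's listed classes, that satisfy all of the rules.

0

Candidates per position — 1:beelk {VERB}; 2:kleirulk {NOUN,ADJ}; 3:moiflan {NOUN,CONJ}; 4:moiflan {NOUN,CONJ}; 5:kleirulk {NOUN,ADJ}; 6:noudorn {ADJ,DET}; 7:spe {DET}; 8:noudorn {ADJ,DET}; 9:treefle {VERB}; 10:zrapsni {NOUN}.
There are 64 candidate sequences in total.
Every candidate sequence violates at least one rule; no consistent tagging exists.
Count = 0.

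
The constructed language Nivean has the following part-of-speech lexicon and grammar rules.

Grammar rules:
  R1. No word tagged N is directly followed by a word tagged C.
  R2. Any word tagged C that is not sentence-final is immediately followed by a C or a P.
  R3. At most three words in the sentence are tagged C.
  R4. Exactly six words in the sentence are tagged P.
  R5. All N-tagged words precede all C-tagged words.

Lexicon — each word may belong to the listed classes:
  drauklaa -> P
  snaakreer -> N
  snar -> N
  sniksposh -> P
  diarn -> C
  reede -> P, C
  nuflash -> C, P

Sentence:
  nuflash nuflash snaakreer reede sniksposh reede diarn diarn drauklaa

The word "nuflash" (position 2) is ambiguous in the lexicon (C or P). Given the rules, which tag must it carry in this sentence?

P

Candidates per position — 1:nuflash {C,P}; 2:nuflash {C,P}; 3:snaakreer {N}; 4:reede {P,C}; 5:sniksposh {P}; 6:reede {P,C}; 7:diarn {C}; 8:diarn {C}; 9:drauklaa {P}.
Position 1: C is ruled out by rule 4; that leaves P.
Position 2: C is ruled out by rule 2; that leaves P.
Position 4: C is ruled out by rule 1; that leaves P.
Position 6: C is ruled out by rule 4; that leaves P.
That leaves exactly one tagging: P P N P P P C C P.
Check: rule 1 ok; rule 2 ok; rule 3 ok; rule 4 ok; rule 5 ok.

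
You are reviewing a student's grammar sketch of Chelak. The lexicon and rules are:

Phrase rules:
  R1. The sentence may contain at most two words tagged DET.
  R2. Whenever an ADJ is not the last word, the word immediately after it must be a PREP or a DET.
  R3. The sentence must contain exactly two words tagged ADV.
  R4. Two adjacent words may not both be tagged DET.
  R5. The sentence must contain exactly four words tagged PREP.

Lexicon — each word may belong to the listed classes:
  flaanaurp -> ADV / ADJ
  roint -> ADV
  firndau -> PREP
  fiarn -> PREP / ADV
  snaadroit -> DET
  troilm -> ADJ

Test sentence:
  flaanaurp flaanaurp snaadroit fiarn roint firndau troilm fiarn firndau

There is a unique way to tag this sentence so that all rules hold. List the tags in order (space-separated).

Candidates per position — 1:flaanaurp {ADV,ADJ}; 2:flaanaurp {ADV,ADJ}; 3:snaadroit {DET}; 4:fiarn {PREP,ADV}; 5:roint {ADV}; 6:firndau {PREP}; 7:troilm {ADJ}; 8:fiarn {PREP,ADV}; 9:firndau {PREP}.
Word 1 cannot be ADJ — rule 2 would then fail for every completion. It is ADV.
Word 2 cannot be ADV — rule 3 would then fail for every completion. It is ADJ.
Word 4 cannot be ADV — rule 3 would then fail for every completion. It is PREP.
Word 8 cannot be ADV — rule 2 would then fail for every completion. It is PREP.
The only consistent sequence is: ADV ADJ DET PREP ADV PREP ADJ PREP PREP.
Check: rule 1 ✓; rule 2 ✓; rule 3 ✓; rule 4 ✓; rule 5 ✓.

ADV ADJ DET PREP ADV PREP ADJ PREP PREP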